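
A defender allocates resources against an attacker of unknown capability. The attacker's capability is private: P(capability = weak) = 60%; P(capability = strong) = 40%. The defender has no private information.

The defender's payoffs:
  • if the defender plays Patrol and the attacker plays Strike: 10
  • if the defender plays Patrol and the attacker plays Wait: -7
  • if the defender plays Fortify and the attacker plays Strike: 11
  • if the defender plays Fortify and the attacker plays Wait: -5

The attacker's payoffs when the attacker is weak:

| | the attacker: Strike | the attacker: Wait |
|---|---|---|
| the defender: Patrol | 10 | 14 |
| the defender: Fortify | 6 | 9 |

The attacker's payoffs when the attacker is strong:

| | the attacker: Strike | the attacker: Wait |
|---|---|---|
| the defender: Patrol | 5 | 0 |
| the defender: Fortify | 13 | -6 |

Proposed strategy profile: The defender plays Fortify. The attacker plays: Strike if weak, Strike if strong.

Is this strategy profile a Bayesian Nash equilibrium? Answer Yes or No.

The defender plays Fortify: E[Fortify] = 0.6·(11) + 0.4·(11) = 11; E[Patrol] = 10. Best-responding. ✓
The attacker (capability weak), facing Fortify: Strike gives 6, Wait gives 9. Proposed Strike is not best — profitable deviation exists. ✗
The attacker (capability strong), facing Fortify: Strike gives 13, Wait gives -6. Proposed Strike is best. ✓

No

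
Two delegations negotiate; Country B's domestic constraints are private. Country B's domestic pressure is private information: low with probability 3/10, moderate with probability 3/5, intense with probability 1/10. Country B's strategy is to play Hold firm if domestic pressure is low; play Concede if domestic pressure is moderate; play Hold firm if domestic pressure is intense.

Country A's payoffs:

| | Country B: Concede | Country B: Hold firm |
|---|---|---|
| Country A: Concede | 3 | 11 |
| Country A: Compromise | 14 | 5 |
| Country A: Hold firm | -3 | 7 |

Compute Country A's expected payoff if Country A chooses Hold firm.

1

E[Hold firm] = 3/10·7 + 3/5·(-3) + 1/10·7 = 21/10 + (-9/5) + 7/10 = 1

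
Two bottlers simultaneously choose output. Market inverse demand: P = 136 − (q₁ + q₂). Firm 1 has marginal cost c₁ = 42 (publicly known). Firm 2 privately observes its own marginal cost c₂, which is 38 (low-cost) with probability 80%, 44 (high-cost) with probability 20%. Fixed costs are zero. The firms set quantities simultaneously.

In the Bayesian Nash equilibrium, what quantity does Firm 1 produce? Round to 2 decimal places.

30.40

Type-c best response for Firm 2: q₂(c) = (136 − c)/2 − q₁/2.
Firm 1 maximizes expected profit; its first-order condition is 136 − 2q₁ − E[q₂] − 42 = 0.
Substituting E[q₂] and solving: E[c₂] = 39.2, so q₁ = (136 − 2·42 + 39.2)/3 = 30.4.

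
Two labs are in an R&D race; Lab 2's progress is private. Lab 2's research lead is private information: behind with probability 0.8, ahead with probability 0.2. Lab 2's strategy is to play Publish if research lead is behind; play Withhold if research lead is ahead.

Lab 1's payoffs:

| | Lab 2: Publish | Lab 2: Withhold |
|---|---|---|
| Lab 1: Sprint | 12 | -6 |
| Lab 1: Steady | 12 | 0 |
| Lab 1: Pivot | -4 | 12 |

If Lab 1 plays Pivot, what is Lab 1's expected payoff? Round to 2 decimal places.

-0.80

E[Pivot] = 0.8·(-4) + 0.2·12 = (-3.2) + 2.4 = -0.8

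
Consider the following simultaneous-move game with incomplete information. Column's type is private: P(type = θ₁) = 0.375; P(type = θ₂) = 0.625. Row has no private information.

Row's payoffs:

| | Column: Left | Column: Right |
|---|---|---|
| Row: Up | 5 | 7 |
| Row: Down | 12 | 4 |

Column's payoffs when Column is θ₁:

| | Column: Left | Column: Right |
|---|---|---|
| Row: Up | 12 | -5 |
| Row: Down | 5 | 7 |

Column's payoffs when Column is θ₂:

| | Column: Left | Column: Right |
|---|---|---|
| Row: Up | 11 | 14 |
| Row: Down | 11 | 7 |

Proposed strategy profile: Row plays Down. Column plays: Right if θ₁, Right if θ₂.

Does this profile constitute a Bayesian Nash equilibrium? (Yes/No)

No

Row plays Down: E[Down] = 0.375·(4) + 0.625·(4) = 4; E[Up] = 7. Not best-responding. ✗
Column (type θ₁), facing Down: Left gives 5, Right gives 7. Proposed Right is best. ✓
Column (type θ₂), facing Down: Left gives 11, Right gives 7. Proposed Right is not best — profitable deviation exists. ✗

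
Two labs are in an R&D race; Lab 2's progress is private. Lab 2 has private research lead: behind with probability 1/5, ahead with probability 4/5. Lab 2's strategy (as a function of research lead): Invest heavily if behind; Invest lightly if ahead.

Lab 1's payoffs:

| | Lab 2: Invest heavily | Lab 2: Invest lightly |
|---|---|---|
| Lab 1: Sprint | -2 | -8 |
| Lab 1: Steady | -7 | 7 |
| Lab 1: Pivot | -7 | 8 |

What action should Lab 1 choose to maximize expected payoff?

E[Sprint] = 1/5·(-2) + 4/5·(-8) = -34/5
E[Steady] = 1/5·(-7) + 4/5·(7) = 21/5
E[Pivot] = 1/5·(-7) + 4/5·(8) = 5
Best response: Pivot (5 is the largest).

Pivot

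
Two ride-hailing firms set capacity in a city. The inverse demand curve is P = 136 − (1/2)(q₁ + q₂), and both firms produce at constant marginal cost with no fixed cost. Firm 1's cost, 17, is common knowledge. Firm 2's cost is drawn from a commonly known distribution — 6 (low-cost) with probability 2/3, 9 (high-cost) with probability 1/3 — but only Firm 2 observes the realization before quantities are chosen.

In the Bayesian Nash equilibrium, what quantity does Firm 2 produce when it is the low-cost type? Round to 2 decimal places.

Type-c best response for Firm 2: q₂(c) = (136 − c) − q₁/2.
Firm 1 maximizes expected profit; its first-order condition is 136 − q₁ − (1/2)E[q₂] − 17 = 0.
Substituting E[q₂] and solving: E[c₂] = 7, so q₁ = (136 − 2·17 + 7)/(3/2) = 72.6667.
q₂(low-cost) = (136 − 6 − (1/2)·72.6667) = 93.6667.

93.67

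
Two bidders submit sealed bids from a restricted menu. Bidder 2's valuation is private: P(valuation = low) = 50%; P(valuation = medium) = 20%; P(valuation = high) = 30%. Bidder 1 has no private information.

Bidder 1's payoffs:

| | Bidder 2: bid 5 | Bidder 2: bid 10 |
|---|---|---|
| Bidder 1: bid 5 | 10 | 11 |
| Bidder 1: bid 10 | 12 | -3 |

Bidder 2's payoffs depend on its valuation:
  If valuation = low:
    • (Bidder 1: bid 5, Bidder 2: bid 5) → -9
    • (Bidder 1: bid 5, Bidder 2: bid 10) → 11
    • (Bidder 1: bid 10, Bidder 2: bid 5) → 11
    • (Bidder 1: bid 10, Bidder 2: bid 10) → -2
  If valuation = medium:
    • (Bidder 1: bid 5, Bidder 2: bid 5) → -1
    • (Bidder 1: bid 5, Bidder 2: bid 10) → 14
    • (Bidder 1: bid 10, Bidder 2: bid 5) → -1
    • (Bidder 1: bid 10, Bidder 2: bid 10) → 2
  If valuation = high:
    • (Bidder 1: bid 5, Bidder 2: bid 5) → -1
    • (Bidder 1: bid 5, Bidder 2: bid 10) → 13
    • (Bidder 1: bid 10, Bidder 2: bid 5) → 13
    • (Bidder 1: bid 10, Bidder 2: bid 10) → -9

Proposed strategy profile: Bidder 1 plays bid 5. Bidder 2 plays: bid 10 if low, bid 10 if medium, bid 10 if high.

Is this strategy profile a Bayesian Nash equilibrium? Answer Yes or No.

Yes

Bidder 1 plays bid 5: E[bid 5] = 0.5·(11) + 0.2·(11) + 0.3·(11) = 11; E[bid 10] = -3. Best-responding. ✓
Bidder 2 (valuation low), facing bid 5: bid 5 gives -9, bid 10 gives 11. Proposed bid 10 is best. ✓
Bidder 2 (valuation medium), facing bid 5: bid 5 gives -1, bid 10 gives 14. Proposed bid 10 is best. ✓
Bidder 2 (valuation high), facing bid 5: bid 5 gives -1, bid 10 gives 13. Proposed bid 10 is best. ✓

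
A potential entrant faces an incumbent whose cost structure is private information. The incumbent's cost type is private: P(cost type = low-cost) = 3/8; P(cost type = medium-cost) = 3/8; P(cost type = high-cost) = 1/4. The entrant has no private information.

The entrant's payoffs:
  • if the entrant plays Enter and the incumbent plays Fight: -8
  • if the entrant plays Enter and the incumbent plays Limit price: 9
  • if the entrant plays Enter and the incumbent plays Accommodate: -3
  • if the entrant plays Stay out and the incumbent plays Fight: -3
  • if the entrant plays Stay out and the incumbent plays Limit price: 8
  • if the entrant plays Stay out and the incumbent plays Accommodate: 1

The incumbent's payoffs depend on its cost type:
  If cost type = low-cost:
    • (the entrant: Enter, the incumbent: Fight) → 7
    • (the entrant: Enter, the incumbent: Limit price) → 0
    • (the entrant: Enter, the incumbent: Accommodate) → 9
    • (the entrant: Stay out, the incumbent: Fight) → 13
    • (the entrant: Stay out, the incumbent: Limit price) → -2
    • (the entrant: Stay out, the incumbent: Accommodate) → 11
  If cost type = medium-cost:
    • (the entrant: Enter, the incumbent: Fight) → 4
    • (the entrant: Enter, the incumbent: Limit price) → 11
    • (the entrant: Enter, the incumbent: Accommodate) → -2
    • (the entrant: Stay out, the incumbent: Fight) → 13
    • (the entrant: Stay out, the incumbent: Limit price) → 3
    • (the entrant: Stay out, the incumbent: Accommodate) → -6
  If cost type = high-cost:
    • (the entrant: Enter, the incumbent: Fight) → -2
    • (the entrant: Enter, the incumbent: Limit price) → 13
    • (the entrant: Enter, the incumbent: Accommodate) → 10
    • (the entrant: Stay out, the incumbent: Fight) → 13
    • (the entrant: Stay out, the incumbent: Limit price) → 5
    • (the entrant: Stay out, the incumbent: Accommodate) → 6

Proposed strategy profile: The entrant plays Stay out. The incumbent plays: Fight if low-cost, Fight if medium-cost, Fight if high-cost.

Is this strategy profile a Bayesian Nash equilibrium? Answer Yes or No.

Yes

A profile is a BNE iff every type of every player is best-responding given beliefs about the other side.
The entrant plays Stay out: E[Stay out] = 3/8·(-3) + 3/8·(-3) + 1/4·(-3) = -3; E[Enter] = -8. Best-responding. ✓
The incumbent (cost type low-cost), facing Stay out: Fight gives 13, Limit price gives -2, Accommodate gives 11. Proposed Fight is best. ✓
The incumbent (cost type medium-cost), facing Stay out: Fight gives 13, Limit price gives 3, Accommodate gives -6. Proposed Fight is best. ✓
The incumbent (cost type high-cost), facing Stay out: Fight gives 13, Limit price gives 5, Accommodate gives 6. Proposed Fight is best. ✓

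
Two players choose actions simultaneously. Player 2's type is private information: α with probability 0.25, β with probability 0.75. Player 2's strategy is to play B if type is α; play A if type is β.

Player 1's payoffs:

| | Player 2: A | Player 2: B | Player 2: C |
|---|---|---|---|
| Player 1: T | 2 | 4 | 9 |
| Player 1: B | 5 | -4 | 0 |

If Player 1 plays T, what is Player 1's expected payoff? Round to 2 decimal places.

E[T] = 0.25·4 + 0.75·2 = 1 + 1.5 = 2.5

2.50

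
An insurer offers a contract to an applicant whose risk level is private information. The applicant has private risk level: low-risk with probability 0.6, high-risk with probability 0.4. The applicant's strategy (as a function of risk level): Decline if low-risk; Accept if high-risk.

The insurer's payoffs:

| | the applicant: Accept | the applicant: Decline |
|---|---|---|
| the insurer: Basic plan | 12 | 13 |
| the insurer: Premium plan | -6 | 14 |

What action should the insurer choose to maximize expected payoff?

E[Basic plan] = 0.6·(13) + 0.4·(12) = 12.6
E[Premium plan] = 0.6·(14) + 0.4·(-6) = 6
Best response: Basic plan (12.6 is the largest).

Basic plan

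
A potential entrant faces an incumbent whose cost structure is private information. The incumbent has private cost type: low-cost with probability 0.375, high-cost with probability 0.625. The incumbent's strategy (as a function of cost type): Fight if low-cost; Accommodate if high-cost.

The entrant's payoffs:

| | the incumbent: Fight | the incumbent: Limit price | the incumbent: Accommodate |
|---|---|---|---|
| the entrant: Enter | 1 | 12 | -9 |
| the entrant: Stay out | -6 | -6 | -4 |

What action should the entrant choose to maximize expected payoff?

Stay out

E[Enter] = 0.375·(1) + 0.625·(-9) = -5.25
E[Stay out] = 0.375·(-6) + 0.625·(-4) = -4.75
Best response: Stay out (-4.75 is the largest).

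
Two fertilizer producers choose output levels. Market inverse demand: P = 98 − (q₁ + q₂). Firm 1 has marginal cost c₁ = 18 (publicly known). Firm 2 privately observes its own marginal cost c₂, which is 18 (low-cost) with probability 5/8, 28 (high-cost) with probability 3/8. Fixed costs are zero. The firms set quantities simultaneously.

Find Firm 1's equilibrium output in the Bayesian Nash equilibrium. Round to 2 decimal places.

27.92

Each type of Firm 2 best-responds to q₁; Firm 1 best-responds to the expected q₂ over Firm 2's types.
Firm 2 with cost c maximizes (98 − (q₁+q₂) − c)·q₂, giving q₂(c) = (98 − c − q₁)/2.
E[c₂] = 5/8·18 + 3/8·28 = 21.75
Firm 1's FOC against E[q₂] yields q₁ = (98 − 2·18 + E[c₂])/3 = (98 − 36 + 21.75)/3 = 27.9167.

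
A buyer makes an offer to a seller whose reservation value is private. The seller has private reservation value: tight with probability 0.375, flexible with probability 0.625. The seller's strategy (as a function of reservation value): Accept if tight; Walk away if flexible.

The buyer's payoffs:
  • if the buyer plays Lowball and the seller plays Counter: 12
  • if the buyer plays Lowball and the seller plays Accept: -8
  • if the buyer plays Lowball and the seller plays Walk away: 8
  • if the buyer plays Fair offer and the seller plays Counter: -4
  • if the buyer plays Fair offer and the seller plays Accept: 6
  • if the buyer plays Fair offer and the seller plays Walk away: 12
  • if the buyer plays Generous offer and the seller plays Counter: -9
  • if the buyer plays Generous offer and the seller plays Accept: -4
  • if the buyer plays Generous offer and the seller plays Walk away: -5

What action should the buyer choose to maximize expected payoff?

Fair offer

Compute the buyer's expected payoff for each action, taking the expectation over the seller's type.
E[Lowball] = 0.375·(-8) + 0.625·(8) = 2
E[Fair offer] = 0.375·(6) + 0.625·(12) = 9.75
E[Generous offer] = 0.375·(-4) + 0.625·(-5) = -4.625
Best response: Fair offer (9.75 is the largest).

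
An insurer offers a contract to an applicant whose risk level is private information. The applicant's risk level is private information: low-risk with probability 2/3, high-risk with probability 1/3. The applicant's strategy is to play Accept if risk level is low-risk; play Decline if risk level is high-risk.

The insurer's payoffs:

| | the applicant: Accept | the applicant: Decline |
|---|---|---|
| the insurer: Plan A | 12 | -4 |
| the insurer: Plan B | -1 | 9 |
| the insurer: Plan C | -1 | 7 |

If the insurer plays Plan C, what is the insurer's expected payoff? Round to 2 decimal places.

1.67

E[Plan C] = 2/3·(-1) + 1/3·7 = (-2/3) + 7/3 = 5/3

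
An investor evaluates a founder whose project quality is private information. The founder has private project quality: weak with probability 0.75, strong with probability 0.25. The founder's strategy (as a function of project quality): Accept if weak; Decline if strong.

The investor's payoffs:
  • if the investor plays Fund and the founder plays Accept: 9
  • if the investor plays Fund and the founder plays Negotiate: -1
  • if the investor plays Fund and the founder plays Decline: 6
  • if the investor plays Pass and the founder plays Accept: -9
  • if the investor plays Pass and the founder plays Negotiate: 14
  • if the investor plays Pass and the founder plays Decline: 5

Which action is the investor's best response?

E[Fund] = 0.75·(9) + 0.25·(6) = 8.25
E[Pass] = 0.75·(-9) + 0.25·(5) = -5.5
Best response: Fund (8.25 is the largest).

Fund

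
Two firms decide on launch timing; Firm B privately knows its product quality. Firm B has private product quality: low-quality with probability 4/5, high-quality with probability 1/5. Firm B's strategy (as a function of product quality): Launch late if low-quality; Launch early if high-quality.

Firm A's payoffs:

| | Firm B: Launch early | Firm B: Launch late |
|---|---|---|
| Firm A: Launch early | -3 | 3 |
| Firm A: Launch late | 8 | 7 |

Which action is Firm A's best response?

Compute Firm A's expected payoff for each action, taking the expectation over Firm B's type.
E[Launch early] = 4/5·(3) + 1/5·(-3) = 9/5
E[Launch late] = 4/5·(7) + 1/5·(8) = 36/5
Best response: Launch late (36/5 is the largest).

Launch late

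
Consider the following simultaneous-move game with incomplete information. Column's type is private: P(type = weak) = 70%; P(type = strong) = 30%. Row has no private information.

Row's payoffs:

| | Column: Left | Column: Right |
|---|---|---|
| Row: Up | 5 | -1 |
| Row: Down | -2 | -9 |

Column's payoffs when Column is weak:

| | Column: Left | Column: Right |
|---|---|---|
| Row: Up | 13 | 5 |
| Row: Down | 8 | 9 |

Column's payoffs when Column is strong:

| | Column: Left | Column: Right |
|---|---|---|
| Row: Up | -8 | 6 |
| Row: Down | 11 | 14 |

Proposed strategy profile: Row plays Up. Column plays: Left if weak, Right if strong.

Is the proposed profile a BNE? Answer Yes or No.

Yes

A profile is a BNE iff every type of every player is best-responding given beliefs about the other side.
Row plays Up: E[Up] = 0.7·(5) + 0.3·(-1) = 3.2; E[Down] = -4.1. Best-responding. ✓
Column (type weak), facing Up: Left gives 13, Right gives 5. Proposed Left is best. ✓
Column (type strong), facing Up: Left gives -8, Right gives 6. Proposed Right is best. ✓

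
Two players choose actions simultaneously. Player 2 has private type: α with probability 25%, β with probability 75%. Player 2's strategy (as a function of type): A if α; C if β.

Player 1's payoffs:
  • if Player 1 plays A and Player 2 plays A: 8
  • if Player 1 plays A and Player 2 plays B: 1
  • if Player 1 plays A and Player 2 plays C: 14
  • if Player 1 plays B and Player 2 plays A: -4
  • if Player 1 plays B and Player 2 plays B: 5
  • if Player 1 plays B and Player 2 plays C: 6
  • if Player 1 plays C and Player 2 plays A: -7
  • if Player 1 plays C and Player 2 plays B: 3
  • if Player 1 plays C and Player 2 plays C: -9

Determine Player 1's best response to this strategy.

Compute Player 1's expected payoff for each action, taking the expectation over Player 2's type.
E[A] = 0.25·(8) + 0.75·(14) = 12.5
E[B] = 0.25·(-4) + 0.75·(6) = 3.5
E[C] = 0.25·(-7) + 0.75·(-9) = -8.5
Best response: A (12.5 is the largest).

A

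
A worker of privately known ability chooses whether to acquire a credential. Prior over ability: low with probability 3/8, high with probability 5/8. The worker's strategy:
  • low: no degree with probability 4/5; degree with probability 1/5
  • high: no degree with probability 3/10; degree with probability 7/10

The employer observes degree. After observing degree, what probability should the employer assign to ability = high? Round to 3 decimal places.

P(degree) = (3/8)·(1/5) + (5/8)·(7/10) = 41/80
P(high | degree) = ((5/8)·(7/10)) / (41/80) = (7/16) / (41/80) = 35/41

0.854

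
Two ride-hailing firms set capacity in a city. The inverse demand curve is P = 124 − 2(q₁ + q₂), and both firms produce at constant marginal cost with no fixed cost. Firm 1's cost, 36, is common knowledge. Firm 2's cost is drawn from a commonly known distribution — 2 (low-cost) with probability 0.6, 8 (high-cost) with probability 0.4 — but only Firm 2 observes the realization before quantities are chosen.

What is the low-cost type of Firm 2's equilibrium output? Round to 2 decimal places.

Type-c best response for Firm 2: q₂(c) = (124 − c)/4 − q₁/2.
Firm 1 maximizes expected profit; its first-order condition is 124 − 4q₁ − 2E[q₂] − 36 = 0.
Substituting E[q₂] and solving: E[c₂] = 4.4, so q₁ = (124 − 2·36 + 4.4)/6 = 9.4.
q₂(low-cost) = (124 − 2 − 2·9.4)/4 = 25.8.

25.80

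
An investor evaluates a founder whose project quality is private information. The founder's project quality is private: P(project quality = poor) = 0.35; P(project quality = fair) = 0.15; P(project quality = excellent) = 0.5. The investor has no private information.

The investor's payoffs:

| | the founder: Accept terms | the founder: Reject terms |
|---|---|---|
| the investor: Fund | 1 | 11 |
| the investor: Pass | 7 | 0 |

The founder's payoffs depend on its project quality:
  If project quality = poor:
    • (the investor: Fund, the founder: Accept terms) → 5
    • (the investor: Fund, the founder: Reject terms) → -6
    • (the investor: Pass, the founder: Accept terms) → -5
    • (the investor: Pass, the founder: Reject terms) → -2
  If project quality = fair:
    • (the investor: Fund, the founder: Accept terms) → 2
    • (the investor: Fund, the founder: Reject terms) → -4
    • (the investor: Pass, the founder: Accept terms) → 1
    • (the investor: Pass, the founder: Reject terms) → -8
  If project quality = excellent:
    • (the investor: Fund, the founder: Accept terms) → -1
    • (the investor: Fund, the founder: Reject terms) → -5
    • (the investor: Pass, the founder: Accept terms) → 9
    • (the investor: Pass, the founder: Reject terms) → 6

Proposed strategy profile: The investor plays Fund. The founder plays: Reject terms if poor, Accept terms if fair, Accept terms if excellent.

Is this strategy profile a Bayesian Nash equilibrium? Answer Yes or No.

No

A profile is a BNE iff every type of every player is best-responding given beliefs about the other side.
The investor plays Fund: E[Fund] = 0.35·(11) + 0.15·(1) + 0.5·(1) = 4.5; E[Pass] = 4.55. Not best-responding. ✗
The founder (project quality poor), facing Fund: Accept terms gives 5, Reject terms gives -6. Proposed Reject terms is not best — profitable deviation exists. ✗
The founder (project quality fair), facing Fund: Accept terms gives 2, Reject terms gives -4. Proposed Accept terms is best. ✓
The founder (project quality excellent), facing Fund: Accept terms gives -1, Reject terms gives -5. Proposed Accept terms is best. ✓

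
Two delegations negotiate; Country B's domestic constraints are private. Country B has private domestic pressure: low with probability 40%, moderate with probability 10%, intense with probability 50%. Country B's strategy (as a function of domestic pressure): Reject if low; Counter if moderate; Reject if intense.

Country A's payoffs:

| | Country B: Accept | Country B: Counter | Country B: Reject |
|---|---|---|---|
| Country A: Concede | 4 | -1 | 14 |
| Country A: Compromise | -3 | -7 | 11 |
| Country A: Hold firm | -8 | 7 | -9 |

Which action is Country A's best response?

Compute Country A's expected payoff for each action, taking the expectation over Country B's type.
E[Concede] = 0.4·(14) + 0.1·(-1) + 0.5·(14) = 12.5
E[Compromise] = 0.4·(11) + 0.1·(-7) + 0.5·(11) = 9.2
E[Hold firm] = 0.4·(-9) + 0.1·(7) + 0.5·(-9) = -7.4
Best response: Concede (12.5 is the largest).

Concede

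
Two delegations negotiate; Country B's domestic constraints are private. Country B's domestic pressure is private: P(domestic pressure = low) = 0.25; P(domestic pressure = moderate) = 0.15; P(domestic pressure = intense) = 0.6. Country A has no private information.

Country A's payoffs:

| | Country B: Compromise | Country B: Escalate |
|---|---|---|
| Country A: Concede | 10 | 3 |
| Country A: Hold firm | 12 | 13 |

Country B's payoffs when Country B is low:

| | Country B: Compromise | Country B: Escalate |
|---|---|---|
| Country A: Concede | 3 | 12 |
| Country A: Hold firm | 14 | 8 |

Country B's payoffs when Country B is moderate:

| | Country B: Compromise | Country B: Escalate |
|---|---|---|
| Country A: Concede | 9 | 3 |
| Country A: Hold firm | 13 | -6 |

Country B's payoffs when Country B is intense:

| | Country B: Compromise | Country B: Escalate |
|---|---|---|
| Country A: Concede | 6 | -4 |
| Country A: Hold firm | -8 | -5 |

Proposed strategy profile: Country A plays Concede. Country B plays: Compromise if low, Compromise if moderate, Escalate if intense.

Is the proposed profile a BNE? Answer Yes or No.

No

Country A plays Concede: E[Concede] = 0.25·(10) + 0.15·(10) + 0.6·(3) = 5.8; E[Hold firm] = 12.6. Not best-responding. ✗
Country B (domestic pressure low), facing Concede: Compromise gives 3, Escalate gives 12. Proposed Compromise is not best — profitable deviation exists. ✗
Country B (domestic pressure moderate), facing Concede: Compromise gives 9, Escalate gives 3. Proposed Compromise is best. ✓
Country B (domestic pressure intense), facing Concede: Compromise gives 6, Escalate gives -4. Proposed Escalate is not best — profitable deviation exists. ✗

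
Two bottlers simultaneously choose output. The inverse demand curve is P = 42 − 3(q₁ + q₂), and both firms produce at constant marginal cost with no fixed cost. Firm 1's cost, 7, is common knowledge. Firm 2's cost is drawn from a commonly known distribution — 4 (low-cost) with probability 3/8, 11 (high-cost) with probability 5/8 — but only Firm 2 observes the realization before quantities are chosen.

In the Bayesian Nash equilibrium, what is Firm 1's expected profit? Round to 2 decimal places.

Type-c best response for Firm 2: q₂(c) = (42 − c)/6 − q₁/2.
Firm 1 maximizes expected profit; its first-order condition is 42 − 6q₁ − 3E[q₂] − 7 = 0.
Substituting E[q₂] and solving: E[c₂] = 8.375, so q₁ = (42 − 2·7 + 8.375)/9 = 4.04167.
E[P] = 42 − 3·(q₁ + E[q₂]) = 19.125; Firm 1's expected profit = (E[P] − 7)·q₁ = (19.125 − 7)·4.04167 = 49.0052.

49.01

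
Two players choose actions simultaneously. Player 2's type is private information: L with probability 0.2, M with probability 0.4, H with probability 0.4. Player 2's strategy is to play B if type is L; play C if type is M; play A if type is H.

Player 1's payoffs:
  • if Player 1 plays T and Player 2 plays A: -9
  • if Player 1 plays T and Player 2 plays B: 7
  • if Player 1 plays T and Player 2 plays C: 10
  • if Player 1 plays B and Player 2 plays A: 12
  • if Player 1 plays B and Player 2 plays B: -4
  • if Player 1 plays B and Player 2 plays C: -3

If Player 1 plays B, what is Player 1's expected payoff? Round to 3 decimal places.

E[B] = 0.2·(-4) + 0.4·(-3) + 0.4·12 = (-0.8) + (-1.2) + 4.8 = 2.8

2.800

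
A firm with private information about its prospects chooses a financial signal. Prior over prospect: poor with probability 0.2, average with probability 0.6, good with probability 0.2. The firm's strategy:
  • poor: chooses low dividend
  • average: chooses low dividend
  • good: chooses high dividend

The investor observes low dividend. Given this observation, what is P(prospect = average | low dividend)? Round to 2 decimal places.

0.75

P(low dividend) = 0.2·1 + 0.6·1 + 0.2·0 = 0.8
P(average | low dividend) = (0.6·1) / 0.8 = 0.6 / 0.8 = 0.75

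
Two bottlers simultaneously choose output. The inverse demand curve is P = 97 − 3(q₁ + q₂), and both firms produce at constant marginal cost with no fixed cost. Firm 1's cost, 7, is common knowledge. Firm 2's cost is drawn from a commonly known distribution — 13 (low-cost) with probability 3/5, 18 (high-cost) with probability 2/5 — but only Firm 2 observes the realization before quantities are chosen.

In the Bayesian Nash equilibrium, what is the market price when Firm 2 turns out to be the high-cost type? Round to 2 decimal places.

41.17

Type-c best response for Firm 2: q₂(c) = (97 − c)/6 − q₁/2.
Firm 1 maximizes expected profit; its first-order condition is 97 − 6q₁ − 3E[q₂] − 7 = 0.
Substituting E[q₂] and solving: E[c₂] = 15, so q₁ = (97 − 2·7 + 15)/9 = 10.8889.
q₂(high-cost) = 7.72222, so P = 97 − 3·(10.8889 + 7.72222) = 41.1667.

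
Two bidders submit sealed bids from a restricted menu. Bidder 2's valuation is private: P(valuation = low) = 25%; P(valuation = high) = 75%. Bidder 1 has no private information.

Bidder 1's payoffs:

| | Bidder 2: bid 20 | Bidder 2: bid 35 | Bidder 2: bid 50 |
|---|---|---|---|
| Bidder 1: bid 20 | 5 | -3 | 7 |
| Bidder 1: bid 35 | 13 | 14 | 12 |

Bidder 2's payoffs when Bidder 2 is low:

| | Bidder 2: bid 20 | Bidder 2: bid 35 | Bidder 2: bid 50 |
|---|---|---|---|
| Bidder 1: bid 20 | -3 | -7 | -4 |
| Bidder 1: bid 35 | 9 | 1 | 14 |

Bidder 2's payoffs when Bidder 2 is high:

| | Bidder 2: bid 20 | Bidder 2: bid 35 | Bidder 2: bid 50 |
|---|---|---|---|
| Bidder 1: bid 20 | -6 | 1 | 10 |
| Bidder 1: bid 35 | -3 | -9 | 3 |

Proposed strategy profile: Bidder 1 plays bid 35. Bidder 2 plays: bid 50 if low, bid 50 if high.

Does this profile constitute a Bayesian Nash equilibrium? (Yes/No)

A profile is a BNE iff every type of every player is best-responding given beliefs about the other side.
Bidder 1 plays bid 35: E[bid 35] = 0.25·(12) + 0.75·(12) = 12; E[bid 20] = 7. Best-responding. ✓
Bidder 2 (valuation low), facing bid 35: bid 20 gives 9, bid 35 gives 1, bid 50 gives 14. Proposed bid 50 is best. ✓
Bidder 2 (valuation high), facing bid 35: bid 20 gives -3, bid 35 gives -9, bid 50 gives 3. Proposed bid 50 is best. ✓

Yes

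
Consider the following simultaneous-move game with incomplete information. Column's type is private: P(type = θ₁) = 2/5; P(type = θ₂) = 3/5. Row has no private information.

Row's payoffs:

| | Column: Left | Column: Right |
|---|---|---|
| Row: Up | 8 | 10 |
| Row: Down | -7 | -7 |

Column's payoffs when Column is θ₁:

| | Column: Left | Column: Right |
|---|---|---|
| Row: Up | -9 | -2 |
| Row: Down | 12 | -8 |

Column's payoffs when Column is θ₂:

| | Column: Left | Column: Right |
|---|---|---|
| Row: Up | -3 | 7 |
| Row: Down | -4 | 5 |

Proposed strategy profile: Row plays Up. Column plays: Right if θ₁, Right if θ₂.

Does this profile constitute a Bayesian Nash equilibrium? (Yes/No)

Yes

Row plays Up: E[Up] = 2/5·(10) + 3/5·(10) = 10; E[Down] = -7. Best-responding. ✓
Column (type θ₁), facing Up: Left gives -9, Right gives -2. Proposed Right is best. ✓
Column (type θ₂), facing Up: Left gives -3, Right gives 7. Proposed Right is best. ✓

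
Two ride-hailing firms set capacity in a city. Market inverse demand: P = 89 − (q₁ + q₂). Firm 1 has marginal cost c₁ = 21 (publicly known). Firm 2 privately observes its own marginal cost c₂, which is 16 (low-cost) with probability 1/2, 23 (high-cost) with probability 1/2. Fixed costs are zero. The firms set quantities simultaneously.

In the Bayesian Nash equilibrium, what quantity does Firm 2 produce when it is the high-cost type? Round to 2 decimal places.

Firm 2 with cost c maximizes (89 − (q₁+q₂) − c)·q₂, giving q₂(c) = (89 − c − q₁)/2.
E[c₂] = 1/2·16 + 1/2·23 = 19.5
Firm 1's FOC against E[q₂] yields q₁ = (89 − 2·21 + E[c₂])/3 = (89 − 42 + 19.5)/3 = 22.1667.
q₂(high-cost) = (89 − 23 − 22.1667)/2 = 21.9167.

21.92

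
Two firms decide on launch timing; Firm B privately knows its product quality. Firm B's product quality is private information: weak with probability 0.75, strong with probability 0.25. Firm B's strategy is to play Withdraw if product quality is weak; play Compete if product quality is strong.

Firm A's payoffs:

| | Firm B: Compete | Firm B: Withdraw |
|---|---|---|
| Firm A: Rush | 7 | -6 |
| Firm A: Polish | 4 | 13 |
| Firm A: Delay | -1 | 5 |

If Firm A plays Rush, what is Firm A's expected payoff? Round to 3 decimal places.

E[Rush] = 0.75·(-6) + 0.25·7 = (-4.5) + 1.75 = -2.75

-2.750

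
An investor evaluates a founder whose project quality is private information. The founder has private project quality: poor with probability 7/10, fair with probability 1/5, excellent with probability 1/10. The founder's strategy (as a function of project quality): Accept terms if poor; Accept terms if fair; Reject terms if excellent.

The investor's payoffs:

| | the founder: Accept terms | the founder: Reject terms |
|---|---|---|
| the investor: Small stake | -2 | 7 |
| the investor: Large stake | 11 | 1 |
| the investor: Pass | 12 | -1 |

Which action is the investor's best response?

E[Small stake] = 7/10·(-2) + 1/5·(-2) + 1/10·(7) = -11/10
E[Large stake] = 7/10·(11) + 1/5·(11) + 1/10·(1) = 10
E[Pass] = 7/10·(12) + 1/5·(12) + 1/10·(-1) = 107/10
Best response: Pass (107/10 is the largest).

Pass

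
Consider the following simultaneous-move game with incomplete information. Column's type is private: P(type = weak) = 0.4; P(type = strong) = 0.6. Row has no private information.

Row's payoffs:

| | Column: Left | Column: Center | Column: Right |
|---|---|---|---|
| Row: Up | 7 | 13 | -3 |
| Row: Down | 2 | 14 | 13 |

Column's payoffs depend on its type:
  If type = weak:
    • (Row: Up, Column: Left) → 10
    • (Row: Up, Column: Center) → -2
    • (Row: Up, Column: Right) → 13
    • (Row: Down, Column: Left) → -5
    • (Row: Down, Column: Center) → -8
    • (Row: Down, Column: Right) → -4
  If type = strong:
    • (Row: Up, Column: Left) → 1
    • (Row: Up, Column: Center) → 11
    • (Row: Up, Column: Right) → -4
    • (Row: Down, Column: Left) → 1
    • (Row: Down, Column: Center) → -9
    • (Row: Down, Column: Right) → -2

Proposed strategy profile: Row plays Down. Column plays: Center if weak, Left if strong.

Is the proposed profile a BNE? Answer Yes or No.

A profile is a BNE iff every type of every player is best-responding given beliefs about the other side.
Row plays Down: E[Down] = 0.4·(14) + 0.6·(2) = 6.8; E[Up] = 9.4. Not best-responding. ✗
Column (type weak), facing Down: Left gives -5, Center gives -8, Right gives -4. Proposed Center is not best — profitable deviation exists. ✗
Column (type strong), facing Down: Left gives 1, Center gives -9, Right gives -2. Proposed Left is best. ✓

No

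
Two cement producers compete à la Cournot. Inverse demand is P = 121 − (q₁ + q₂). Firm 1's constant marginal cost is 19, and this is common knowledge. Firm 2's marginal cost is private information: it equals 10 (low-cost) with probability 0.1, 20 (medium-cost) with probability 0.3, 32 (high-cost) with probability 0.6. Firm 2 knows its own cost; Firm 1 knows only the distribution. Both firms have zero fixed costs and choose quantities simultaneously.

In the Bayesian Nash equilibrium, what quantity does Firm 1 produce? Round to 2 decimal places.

36.40

Type-c best response for Firm 2: q₂(c) = (121 − c)/2 − q₁/2.
Firm 1 maximizes expected profit; its first-order condition is 121 − 2q₁ − E[q₂] − 19 = 0.
Substituting E[q₂] and solving: E[c₂] = 26.2, so q₁ = (121 − 2·19 + 26.2)/3 = 36.4.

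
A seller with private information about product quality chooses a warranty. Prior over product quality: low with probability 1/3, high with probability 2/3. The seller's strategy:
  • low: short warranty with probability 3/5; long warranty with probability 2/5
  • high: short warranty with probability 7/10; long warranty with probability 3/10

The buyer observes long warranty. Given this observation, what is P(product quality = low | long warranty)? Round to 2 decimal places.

P(long warranty) = (1/3)·(2/5) + (2/3)·(3/10) = 1/3
P(low | long warranty) = ((1/3)·(2/5)) / (1/3) = (2/15) / (1/3) = 2/5

0.40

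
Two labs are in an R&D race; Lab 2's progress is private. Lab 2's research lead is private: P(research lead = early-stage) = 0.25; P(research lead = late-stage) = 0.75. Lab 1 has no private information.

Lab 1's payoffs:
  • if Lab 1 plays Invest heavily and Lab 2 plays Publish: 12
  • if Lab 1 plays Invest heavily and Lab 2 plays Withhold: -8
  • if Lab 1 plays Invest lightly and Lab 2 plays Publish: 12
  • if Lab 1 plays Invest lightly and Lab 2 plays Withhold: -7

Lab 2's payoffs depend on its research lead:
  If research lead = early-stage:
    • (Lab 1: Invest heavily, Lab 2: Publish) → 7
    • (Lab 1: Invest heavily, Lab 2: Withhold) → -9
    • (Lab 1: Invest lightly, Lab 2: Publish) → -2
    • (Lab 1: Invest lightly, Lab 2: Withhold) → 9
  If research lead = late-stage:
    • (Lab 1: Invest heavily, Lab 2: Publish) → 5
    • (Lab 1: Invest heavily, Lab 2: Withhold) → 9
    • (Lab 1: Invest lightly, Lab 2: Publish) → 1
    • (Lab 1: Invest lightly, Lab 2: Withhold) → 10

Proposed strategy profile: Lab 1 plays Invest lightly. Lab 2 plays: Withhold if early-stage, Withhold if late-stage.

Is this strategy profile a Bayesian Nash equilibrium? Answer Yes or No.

Yes

Lab 1 plays Invest lightly: E[Invest lightly] = 0.25·(-7) + 0.75·(-7) = -7; E[Invest heavily] = -8. Best-responding. ✓
Lab 2 (research lead early-stage), facing Invest lightly: Publish gives -2, Withhold gives 9. Proposed Withhold is best. ✓
Lab 2 (research lead late-stage), facing Invest lightly: Publish gives 1, Withhold gives 10. Proposed Withhold is best. ✓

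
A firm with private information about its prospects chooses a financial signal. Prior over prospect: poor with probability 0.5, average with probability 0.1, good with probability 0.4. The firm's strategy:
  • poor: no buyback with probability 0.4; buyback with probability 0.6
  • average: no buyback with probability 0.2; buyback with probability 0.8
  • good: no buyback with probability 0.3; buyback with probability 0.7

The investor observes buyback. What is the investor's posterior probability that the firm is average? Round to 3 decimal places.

0.121

Apply Bayes' rule using the sender's strategy as the likelihood.
P(buyback) = 0.5·0.6 + 0.1·0.8 + 0.4·0.7 = 0.66
P(average | buyback) = (0.1·0.8) / 0.66 = 0.08 / 0.66 = 0.121212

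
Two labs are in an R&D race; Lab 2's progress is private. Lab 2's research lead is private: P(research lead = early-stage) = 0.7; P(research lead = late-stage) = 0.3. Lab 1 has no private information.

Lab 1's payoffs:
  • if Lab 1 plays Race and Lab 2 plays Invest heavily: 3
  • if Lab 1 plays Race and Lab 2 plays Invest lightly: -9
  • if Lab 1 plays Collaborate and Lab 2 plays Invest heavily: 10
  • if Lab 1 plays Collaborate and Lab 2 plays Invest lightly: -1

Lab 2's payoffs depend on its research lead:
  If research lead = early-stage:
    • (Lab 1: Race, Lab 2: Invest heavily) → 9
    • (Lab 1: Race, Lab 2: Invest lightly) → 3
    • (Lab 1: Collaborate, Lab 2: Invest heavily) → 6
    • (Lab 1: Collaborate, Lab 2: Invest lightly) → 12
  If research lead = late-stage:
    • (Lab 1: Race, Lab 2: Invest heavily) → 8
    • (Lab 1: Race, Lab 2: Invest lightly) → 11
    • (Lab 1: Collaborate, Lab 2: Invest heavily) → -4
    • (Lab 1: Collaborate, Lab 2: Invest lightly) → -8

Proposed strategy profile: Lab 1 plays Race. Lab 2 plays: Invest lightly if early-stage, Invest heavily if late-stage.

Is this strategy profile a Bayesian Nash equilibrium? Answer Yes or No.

Lab 1 plays Race: E[Race] = 0.7·(-9) + 0.3·(3) = -5.4; E[Collaborate] = 2.3. Not best-responding. ✗
Lab 2 (research lead early-stage), facing Race: Invest heavily gives 9, Invest lightly gives 3. Proposed Invest lightly is not best — profitable deviation exists. ✗
Lab 2 (research lead late-stage), facing Race: Invest heavily gives 8, Invest lightly gives 11. Proposed Invest heavily is not best — profitable deviation exists. ✗

No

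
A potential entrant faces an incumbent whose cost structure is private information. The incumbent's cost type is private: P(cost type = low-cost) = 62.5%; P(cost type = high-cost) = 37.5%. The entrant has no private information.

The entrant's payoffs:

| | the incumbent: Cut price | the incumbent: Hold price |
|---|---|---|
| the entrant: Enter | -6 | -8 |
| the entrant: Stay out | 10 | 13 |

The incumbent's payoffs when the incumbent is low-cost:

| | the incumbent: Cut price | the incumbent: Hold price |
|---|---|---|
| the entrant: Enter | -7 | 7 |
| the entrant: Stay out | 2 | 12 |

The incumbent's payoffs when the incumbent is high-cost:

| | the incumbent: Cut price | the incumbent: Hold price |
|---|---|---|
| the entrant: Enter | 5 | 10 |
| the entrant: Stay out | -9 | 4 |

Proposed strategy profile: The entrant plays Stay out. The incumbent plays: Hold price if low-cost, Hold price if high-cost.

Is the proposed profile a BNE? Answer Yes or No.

Yes

The entrant plays Stay out: E[Stay out] = 0.625·(13) + 0.375·(13) = 13; E[Enter] = -8. Best-responding. ✓
The incumbent (cost type low-cost), facing Stay out: Cut price gives 2, Hold price gives 12. Proposed Hold price is best. ✓
The incumbent (cost type high-cost), facing Stay out: Cut price gives -9, Hold price gives 4. Proposed Hold price is best. ✓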